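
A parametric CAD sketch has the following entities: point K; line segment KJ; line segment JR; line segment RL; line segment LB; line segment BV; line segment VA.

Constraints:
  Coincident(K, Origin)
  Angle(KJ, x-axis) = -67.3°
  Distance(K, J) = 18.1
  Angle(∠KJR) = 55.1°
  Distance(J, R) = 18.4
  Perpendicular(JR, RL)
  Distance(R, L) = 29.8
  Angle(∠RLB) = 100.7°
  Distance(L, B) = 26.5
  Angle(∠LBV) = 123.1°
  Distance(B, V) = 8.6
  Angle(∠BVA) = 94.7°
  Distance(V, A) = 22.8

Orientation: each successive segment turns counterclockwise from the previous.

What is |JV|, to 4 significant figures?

31.59

∠RLB = 100.7° gives LB at -133.1° from the x-axis; with |LB| = 26.5, B = (-26.42, -4.544). ∠LBV = 123.1° gives BV at -76.20° from the x-axis; with |BV| = 8.6, V = (-24.37, -12.90). Then |JV| = |V − J| = 31.59.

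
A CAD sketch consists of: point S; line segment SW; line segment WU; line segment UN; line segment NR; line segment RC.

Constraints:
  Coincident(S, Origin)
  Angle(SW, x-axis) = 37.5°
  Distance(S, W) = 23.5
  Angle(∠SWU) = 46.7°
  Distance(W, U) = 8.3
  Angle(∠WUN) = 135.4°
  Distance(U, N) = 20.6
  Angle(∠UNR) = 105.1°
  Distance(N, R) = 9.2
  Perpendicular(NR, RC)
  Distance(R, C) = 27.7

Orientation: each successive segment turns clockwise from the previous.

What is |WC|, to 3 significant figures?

10.5

∠UNR = 105.1° gives NR at 145° from the x-axis; with |NR| = 9.2, R = (-5.58, -1.77). NR is perpendicular to RC, so RC runs at 54.7°; with |RC| = 27.7, C = (10.4, 20.8). Then |WC| = |C − W| = 10.5.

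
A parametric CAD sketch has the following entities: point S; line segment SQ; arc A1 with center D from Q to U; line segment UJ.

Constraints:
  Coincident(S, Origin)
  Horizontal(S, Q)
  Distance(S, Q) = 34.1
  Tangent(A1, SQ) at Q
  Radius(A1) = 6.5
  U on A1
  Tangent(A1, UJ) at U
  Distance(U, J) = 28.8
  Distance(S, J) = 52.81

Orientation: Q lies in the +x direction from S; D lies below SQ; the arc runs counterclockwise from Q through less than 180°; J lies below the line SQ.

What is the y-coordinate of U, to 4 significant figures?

-8.962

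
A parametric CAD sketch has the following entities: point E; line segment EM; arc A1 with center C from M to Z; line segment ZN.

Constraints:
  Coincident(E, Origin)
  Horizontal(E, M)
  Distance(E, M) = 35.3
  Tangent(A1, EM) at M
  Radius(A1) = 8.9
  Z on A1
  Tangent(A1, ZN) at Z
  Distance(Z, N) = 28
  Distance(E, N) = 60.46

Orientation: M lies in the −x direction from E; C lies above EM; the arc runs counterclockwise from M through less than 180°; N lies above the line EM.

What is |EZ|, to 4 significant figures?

33.01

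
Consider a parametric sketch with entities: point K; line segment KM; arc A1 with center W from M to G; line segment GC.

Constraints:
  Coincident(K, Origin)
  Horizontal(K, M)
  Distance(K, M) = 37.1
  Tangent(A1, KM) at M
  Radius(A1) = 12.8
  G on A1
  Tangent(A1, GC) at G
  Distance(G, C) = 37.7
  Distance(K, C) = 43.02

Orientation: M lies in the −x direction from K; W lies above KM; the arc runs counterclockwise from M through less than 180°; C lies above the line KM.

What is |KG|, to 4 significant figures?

26.53

K is at the origin; KM is horizontal with |KM| = 37.1 and M on the −x side, so M = (-37.10, 0.000). A1 meets KM tangentially, so WM is at right angles to KM, so W = M + (0, 12.8) = (-37.10, 12.80). Since WG ⟂ GC (tangency), |WC| = √(12.8² + 37.7²) = 39.81 regardless of where G sits on A1. So C lies on both circle(K, 43.02) and circle(W, 39.81); the above-KM intersection is C = (-9.893, 41.87). G is the foot of the tangent from C: G = (-25.44, 7.522).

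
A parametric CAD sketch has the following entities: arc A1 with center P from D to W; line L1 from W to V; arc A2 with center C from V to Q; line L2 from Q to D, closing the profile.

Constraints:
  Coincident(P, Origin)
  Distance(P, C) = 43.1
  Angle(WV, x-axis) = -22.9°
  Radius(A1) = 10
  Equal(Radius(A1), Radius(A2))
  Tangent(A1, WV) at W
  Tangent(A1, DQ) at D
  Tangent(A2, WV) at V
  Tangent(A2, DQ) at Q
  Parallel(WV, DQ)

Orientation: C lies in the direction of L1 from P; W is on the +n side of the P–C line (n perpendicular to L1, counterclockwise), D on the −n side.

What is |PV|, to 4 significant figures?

44.24

The slot axis is L1's direction at -22.9°, so u = (cos -22.9°, sin -22.9°) = (0.9212, -0.3891) and n = (−sin -22.9°, cos -22.9°) = (0.3891, 0.9212). P is at the origin and C lies 43.1 along u from P, so C = 43.1·u = (39.70, -16.77). Tangency of A1 to both parallel lines with radius 10.0 puts W and D at P ± 10.0·n: W = (3.891, 9.212), D = (-3.891, -9.212). Equal radii place V and Q the same way about C: V = C + 10.0·n = (43.59, -7.559), Q = C − 10.0·n = (35.81, -25.98). Then |PV| = |V − P| = 44.24.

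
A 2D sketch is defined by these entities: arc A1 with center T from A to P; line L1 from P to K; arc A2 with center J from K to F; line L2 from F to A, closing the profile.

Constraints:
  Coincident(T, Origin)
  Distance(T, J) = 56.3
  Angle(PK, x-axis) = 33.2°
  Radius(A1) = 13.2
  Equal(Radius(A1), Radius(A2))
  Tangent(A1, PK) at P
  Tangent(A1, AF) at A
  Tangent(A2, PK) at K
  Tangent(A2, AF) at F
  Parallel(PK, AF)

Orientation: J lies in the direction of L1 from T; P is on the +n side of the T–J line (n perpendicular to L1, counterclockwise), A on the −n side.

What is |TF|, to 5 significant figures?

57.827

The slot axis is L1's direction at 33.2°, so u = (cos 33.2°, sin 33.2°) = (0.83676, 0.54756) and n = (−sin 33.2°, cos 33.2°) = (-0.54756, 0.83676). T is at the origin and J lies 56.3 along u from T, so J = 56.3·u = (47.110, 30.828). Tangency of A1 to both parallel lines with radius 13.2 puts P and A at T ± 13.2·n: P = (-7.2278, 11.045), A = (7.2278, -11.045). Equal radii place K and F the same way about J: K = J + 13.2·n = (39.882, 41.873), F = J − 13.2·n = (54.338, 19.783). Then |TF| = |F − T| = 57.827.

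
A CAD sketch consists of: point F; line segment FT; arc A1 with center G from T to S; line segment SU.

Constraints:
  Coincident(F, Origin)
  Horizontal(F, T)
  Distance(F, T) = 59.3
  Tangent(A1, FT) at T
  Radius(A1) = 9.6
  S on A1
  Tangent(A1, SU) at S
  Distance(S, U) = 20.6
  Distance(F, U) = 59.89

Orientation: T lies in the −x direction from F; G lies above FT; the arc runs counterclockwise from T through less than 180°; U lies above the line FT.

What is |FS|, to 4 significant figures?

50.79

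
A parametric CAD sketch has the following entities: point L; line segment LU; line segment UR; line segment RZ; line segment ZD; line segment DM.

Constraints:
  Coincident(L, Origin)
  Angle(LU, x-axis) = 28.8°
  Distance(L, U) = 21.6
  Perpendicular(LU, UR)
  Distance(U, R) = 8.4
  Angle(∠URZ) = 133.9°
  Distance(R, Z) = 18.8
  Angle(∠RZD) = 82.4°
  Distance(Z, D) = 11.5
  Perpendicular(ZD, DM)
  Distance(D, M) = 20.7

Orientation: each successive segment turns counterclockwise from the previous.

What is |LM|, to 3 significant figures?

17.9

L is at the origin; LU runs at 28.8° with length 21.6, so U = (18.9, 10.4). The perpendicularity gives UR at right angles to LU, so UR runs at 119°; with |UR| = 8.4, R = (14.9, 17.8). ∠URZ = 133.9° gives RZ at 165° from the x-axis; with |RZ| = 18.8, Z = (-3.27, 22.7). ∠RZD = 82.4° gives ZD at -97.5° from the x-axis; with |ZD| = 11.5, D = (-4.77, 11.3). ZD is perpendicular to DM, so DM runs at -7.50°; with |DM| = 20.7, M = (15.8, 8.56). Then |LM| = |M − L| = 17.9.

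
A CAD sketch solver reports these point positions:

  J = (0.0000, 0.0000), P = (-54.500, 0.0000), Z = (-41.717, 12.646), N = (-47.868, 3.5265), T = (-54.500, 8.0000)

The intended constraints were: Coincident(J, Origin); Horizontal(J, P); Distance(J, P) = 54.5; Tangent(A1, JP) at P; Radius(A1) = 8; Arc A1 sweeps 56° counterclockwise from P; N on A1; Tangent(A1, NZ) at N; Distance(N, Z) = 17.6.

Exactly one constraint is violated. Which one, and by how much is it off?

Distance(N, Z) = 17.6 — off by 6.60.

J = (0.00, 0.00) ✓; J.y = 0.00, P.y = 0.00 ✓; |JP| = 54.50 ✓; ∠(TP, PJ) = 90.00° ✓; |TP| = 8.000 ✓; bearing(T→N) − bearing(T→P) = 56.00° ✓; |TN| = 8.000 ✓; ∠(TN, NZ) = 90.00° ✓; |NZ| = 11.00 ✗.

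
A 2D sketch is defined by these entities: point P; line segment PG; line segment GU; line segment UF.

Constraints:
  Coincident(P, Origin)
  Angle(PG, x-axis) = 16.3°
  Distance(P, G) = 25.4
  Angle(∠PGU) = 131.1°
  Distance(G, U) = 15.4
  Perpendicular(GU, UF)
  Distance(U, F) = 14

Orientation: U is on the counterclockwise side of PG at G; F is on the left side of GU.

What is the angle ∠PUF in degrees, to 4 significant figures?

59.19°

P is at the origin; PG runs at 16.3° with length 25.4, so G = 25.4·(cos 16.3°, sin 16.3°) = (24.38, 7.129). ∠PGU = 131.1°, so GU runs at 16.3° + (180° − 131.1°) = 65.20° from the x-axis; with |GU| = 15.4, U = G + 15.4·(cos 65.20°, sin 65.20°) = (30.84, 21.11). The perpendicularity gives UF at right angles to GU; with |UF| = 14.0 on the left of GU, F = U + 14.0·(-0.9078, 0.4195) = (18.13, 26.98). Then cos ∠PUF = UP·UF / (|UP||UF|), giving 59.19°.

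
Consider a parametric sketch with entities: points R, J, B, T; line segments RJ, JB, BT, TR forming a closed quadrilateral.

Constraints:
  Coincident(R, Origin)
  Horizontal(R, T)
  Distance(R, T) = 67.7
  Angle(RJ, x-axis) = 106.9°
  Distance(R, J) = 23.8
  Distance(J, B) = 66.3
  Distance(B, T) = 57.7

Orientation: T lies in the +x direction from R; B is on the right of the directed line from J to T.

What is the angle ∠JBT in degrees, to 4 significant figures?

77.63°

R is at the origin; RT is horizontal with |RT| = 67.7 and T in +x, so T = (67.7, 0). RJ runs at 106.9° with |RJ| = 23.8, so J = (-6.919, 22.77). B is determined by |JB| = 66.3 and |BT| = 57.7 together: it lies at the intersection of circle(J, 66.3) and circle(T, 57.7). With |JT| = 78.02, the foot of the radical line on JT is 45.84 from J and the perpendicular offset is √(66.3² − 45.84²) = 47.90. Taking the right-of-JT solution: B = (22.95, -36.42).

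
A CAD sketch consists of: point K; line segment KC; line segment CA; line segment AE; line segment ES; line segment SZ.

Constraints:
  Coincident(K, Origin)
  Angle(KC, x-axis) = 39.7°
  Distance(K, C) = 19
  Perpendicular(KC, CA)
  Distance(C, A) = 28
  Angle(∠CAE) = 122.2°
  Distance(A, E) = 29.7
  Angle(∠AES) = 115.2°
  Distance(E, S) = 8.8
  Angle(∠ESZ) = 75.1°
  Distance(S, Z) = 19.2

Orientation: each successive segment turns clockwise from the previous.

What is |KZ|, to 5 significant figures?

26.121

∠AES = 115.2° gives ES at -172.90° from the x-axis; with |ES| = 8.8, S = (14.544, -38.725). ∠ESZ = 75.1° gives SZ at 82.200° from the x-axis; with |SZ| = 19.2, Z = (17.150, -19.702). Then |KZ| = |Z − K| = 26.121.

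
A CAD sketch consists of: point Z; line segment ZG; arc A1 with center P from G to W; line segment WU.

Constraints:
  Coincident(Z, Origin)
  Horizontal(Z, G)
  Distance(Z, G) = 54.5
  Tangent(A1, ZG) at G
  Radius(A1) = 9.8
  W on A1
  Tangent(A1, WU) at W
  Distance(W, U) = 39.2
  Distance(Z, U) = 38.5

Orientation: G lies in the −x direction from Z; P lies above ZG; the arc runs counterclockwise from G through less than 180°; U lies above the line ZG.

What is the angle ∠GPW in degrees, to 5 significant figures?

47.884°

Z is at the origin; Z and G share the same y with |ZG| = 54.5 and G on the −x side, so G = (-54.500, 0.0000). A1 meets ZG tangentially, so PG is at right angles to ZG, so P = G + (0, 9.8) = (-54.500, 9.8000). Since PW ⟂ WU (tangency), |PU| = √(9.8² + 39.2²) = 40.406 regardless of where W sits on A1. So U lies on both circle(Z, 38.5) and circle(P, 40.406); the above-ZG intersection is U = (-20.942, 32.306). W is the foot of the tangent from U: W = (-47.230, 3.2279).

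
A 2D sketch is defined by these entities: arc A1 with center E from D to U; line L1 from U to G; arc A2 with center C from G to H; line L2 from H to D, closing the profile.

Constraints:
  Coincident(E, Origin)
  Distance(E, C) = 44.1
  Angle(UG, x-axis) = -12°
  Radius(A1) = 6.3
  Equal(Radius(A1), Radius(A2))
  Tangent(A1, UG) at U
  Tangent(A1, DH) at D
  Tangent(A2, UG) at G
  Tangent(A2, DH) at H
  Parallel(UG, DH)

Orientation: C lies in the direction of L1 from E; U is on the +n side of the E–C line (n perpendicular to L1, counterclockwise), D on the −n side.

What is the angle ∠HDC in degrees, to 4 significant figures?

8.130°

The slot axis is L1's direction at -12.0°, so u = (cos -12.0°, sin -12.0°) = (0.9781, -0.2079) and n = (−sin -12.0°, cos -12.0°) = (0.2079, 0.9781). E is at the origin and C lies 44.1 along u from E, so C = 44.1·u = (43.14, -9.169). Tangency of A1 to both parallel lines with radius 6.3 puts U and D at E ± 6.3·n: U = (1.310, 6.162), D = (-1.310, -6.162). Equal radii place G and H the same way about C: G = C + 6.3·n = (44.45, -3.007), H = C − 6.3·n = (41.83, -15.33). Then cos ∠HDC = DH·DC / (|DH||DC|), giving 8.130°.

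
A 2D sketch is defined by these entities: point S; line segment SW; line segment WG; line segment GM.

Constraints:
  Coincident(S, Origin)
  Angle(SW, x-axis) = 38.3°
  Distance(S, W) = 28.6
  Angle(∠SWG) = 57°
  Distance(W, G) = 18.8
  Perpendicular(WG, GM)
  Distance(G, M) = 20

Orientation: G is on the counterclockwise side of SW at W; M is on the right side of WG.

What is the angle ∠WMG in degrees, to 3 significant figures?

43.2°

∠SWG = 57.0°, so WG runs at 38.3° + (180° − 57.0°) = 161° from the x-axis; with |WG| = 18.8, G = W + 18.8·(cos 161°, sin 161°) = (4.64, 23.8). The perpendicularity gives GM at right angles to WG; with |GM| = 20.0 on the right of WG, M = G + 20.0·(0.321, 0.947) = (11.0, 42.7). Then cos ∠WMG = MW·MG / (|MW||MG|), giving 43.2°.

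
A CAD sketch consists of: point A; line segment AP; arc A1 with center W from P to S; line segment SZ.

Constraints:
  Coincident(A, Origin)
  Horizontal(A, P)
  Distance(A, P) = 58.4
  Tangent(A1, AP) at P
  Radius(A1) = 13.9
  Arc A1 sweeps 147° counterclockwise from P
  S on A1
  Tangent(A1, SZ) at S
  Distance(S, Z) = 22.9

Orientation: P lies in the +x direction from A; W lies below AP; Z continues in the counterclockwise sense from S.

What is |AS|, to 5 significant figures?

56.893

The tangent condition forces WP to be normal to AP, so W = P + (0, -13.9) = (58.400, -13.900). On A1, P sits at bearing 90° from W; a 147° counterclockwise sweep puts S at bearing 237°, so S = W + 13.9·(cos 237°, sin 237°) = (50.830, -25.558). Then |AS| = |S − A| = 56.893.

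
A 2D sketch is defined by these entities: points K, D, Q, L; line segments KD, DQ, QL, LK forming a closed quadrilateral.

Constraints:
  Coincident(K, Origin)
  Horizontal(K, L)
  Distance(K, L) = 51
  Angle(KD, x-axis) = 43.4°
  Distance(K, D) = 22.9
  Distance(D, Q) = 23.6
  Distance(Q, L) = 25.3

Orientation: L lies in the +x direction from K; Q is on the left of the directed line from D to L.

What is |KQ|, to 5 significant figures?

45.220

K is at the origin; K and L share the same y with |KL| = 51.0 and L in +x, so L = (51.0, 0). KD runs at 43.4° with |KD| = 22.9, so D = (16.639, 15.734). Q is determined by |DQ| = 23.6 and |QL| = 25.3 together: it lies at the intersection of circle(D, 23.6) and circle(L, 25.3). With |DL| = 37.793, the foot of the radical line on DL is 17.796 from D and the perpendicular offset is √(23.6² − 17.796²) = 15.500. Taking the left-of-DL solution: Q = (39.272, 22.418).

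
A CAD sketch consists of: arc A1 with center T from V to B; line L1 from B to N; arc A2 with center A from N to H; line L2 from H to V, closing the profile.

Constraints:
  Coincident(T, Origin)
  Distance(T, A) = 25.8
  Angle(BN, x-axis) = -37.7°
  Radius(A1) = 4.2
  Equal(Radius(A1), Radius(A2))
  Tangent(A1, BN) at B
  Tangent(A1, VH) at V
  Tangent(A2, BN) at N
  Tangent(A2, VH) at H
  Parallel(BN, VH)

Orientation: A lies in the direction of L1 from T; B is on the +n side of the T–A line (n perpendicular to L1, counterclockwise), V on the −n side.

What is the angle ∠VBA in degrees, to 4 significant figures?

80.75°

The slot axis is L1's direction at -37.7°, so u = (cos -37.7°, sin -37.7°) = (0.7912, -0.6115) and n = (−sin -37.7°, cos -37.7°) = (0.6115, 0.7912). T is at the origin and A lies 25.8 along u from T, so A = 25.8·u = (20.41, -15.78). Tangency of A1 to both parallel lines with radius 4.2 puts B and V at T ± 4.2·n: B = (2.568, 3.323), V = (-2.568, -3.323). Then cos ∠VBA = BV·BA / (|BV||BA|), giving 80.75°.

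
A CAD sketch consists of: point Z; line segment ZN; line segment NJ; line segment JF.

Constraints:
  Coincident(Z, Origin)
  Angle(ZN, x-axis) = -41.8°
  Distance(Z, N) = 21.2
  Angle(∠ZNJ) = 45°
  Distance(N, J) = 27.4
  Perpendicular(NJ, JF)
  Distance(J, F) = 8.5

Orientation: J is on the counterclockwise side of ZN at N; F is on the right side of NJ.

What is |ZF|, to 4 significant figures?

26.57

∠ZNJ = 45.0°, so NJ runs at -41.8° + (180° − 45.0°) = 93.20° from the x-axis; with |NJ| = 27.4, J = N + 27.4·(cos 93.20°, sin 93.20°) = (14.27, 13.23). NJ ⟂ JF; with |JF| = 8.5 on the right of NJ, F = J + 8.5·(0.9984, 0.05582) = (22.76, 13.70). Then |ZF| = |F − Z| = 26.57.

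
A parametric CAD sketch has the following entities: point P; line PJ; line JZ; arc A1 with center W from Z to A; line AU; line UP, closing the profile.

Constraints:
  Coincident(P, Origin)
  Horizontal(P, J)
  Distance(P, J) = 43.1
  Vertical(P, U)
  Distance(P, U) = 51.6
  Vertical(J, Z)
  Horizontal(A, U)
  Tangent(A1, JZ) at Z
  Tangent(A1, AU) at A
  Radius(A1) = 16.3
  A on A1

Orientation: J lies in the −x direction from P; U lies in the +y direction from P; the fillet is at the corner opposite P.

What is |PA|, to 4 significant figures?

58.14

The virtual corner opposite P is at (-43.10, 51.60). Since A1 is tangent to JZ there, WZ ⟂ JZ and since A1 is tangent to AU there, WA ⟂ AU, with radius 16.3, so the center W sits 16.3 in from both sides at W = (-26.80, 35.30). That places the tangent points at Z = (-43.10, 35.30) on JZ and A = (-26.80, 51.60) on AU. Then |PA| = |A − P| = 58.14.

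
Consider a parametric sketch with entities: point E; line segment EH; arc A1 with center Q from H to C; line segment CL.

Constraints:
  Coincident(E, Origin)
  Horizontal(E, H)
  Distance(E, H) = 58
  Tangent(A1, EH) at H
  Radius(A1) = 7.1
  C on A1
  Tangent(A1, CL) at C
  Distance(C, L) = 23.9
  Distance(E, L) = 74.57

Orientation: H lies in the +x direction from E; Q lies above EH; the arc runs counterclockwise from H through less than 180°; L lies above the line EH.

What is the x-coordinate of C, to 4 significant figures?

65.03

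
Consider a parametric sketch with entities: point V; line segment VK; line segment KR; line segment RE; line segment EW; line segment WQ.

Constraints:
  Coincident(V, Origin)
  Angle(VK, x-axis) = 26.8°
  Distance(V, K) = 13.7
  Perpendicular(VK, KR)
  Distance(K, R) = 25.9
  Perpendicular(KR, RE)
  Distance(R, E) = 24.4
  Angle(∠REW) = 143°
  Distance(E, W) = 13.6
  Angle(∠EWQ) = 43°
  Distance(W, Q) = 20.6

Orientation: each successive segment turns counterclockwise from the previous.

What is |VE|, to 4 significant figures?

28.02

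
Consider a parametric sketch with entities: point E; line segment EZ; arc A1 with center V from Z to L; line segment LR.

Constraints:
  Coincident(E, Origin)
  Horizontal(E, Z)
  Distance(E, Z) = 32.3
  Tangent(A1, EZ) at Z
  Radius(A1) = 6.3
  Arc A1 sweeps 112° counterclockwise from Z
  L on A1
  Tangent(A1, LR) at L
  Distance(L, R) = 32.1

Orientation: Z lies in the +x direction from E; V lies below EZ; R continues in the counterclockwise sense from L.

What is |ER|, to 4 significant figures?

54.38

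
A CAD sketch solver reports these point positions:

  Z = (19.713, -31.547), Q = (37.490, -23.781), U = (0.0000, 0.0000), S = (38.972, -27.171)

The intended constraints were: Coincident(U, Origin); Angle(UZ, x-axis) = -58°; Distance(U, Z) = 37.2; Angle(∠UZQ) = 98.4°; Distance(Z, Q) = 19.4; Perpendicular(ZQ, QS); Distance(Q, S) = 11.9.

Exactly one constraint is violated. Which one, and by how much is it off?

Distance(Q, S) = 11.9 — off by 8.20.

U = (0.00, 0.00) ✓; UZ at -58.00° ✓; |UZ| = 37.20 ✓; ∠UZQ = 98.40° ✓; |ZQ| = 19.40 ✓; ∠(ZQ, QS) = 89.99° ✓; |QS| = 3.700 ✗.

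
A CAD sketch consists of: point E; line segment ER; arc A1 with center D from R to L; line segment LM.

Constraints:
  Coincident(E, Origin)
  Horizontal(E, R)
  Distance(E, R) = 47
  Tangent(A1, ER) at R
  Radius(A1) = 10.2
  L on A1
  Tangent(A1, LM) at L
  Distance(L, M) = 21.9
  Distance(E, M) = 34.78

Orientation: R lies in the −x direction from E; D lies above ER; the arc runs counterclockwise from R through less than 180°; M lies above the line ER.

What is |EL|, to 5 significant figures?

38.791

Checks: |DL| = 10.20 ✓; ∠(DL, LM) = 90.00° ✓; |LM| = 21.90 ✓; |EM| = 34.78 ✓.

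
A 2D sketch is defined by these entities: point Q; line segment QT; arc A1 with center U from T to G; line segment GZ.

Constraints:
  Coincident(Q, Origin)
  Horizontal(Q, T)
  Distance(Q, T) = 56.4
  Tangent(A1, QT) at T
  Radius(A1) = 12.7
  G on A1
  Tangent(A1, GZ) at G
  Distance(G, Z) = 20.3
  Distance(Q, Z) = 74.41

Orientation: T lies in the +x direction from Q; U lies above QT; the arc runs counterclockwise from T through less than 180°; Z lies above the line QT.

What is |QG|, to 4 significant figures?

70.49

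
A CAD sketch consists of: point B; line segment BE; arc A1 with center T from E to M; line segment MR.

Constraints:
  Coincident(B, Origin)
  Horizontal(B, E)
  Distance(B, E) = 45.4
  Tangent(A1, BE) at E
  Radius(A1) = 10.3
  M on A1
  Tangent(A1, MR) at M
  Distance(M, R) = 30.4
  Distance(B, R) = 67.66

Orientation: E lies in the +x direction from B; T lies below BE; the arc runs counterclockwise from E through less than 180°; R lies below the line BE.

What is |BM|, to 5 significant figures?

40.123

B is at the origin; B and E share the same y with |BE| = 45.4 and E on the +x side, so E = (45.400, 0.0000). Tangency of A1 to BE means the radius TE is perpendicular to BE, so T = E + (0, -10.3) = (45.400, -10.300). Since TM ⟂ MR (tangency), |TR| = √(10.3² + 30.4²) = 32.098 regardless of where M sits on A1. So R lies on both circle(B, 67.66) and circle(T, 32.098); the below-BE intersection is R = (53.560, -41.343). M is the foot of the tangent from R: M = (36.805, -15.977).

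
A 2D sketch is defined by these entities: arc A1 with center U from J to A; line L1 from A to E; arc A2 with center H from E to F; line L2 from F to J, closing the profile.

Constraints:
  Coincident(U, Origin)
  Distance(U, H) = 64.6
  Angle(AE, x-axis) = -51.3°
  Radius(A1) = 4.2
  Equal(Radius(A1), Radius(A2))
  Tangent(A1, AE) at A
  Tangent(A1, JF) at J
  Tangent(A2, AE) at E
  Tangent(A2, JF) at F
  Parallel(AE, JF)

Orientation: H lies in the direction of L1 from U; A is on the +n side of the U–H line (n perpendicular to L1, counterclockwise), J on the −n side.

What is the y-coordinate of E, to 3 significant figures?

-47.8

Tangency of A1 to both parallel lines with radius 4.2 puts A and J at U ± 4.2·n: A = (3.28, 2.63), J = (-3.28, -2.63). Equal radii place E and F the same way about H: E = H + 4.2·n = (43.7, -47.8), F = H − 4.2·n = (37.1, -53.0). So E.y = -47.8.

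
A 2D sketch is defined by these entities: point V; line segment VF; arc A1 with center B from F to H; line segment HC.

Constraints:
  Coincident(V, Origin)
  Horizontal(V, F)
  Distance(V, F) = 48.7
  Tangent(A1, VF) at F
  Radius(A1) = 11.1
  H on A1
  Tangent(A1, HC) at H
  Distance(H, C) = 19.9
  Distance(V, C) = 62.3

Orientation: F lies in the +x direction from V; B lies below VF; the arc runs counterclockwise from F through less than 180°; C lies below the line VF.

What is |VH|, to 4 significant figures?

43.91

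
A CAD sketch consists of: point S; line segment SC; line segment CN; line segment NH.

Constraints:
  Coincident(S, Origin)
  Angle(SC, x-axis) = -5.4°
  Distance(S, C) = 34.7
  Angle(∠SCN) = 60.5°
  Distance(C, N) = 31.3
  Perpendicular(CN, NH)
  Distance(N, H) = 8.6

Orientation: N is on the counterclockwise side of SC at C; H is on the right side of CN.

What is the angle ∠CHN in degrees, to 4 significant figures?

74.64°

S is at the origin; SC runs at -5.4° with length 34.7, so C = 34.7·(cos -5.4°, sin -5.4°) = (34.55, -3.266). ∠SCN = 60.5°, so CN runs at -5.4° + (180° − 60.5°) = 114.1° from the x-axis; with |CN| = 31.3, N = C + 31.3·(cos 114.1°, sin 114.1°) = (21.77, 25.31). CN is perpendicular to NH; with |NH| = 8.6 on the right of CN, H = N + 8.6·(0.9128, 0.4083) = (29.62, 28.82). Then cos ∠CHN = HC·HN / (|HC||HN|), giving 74.64°.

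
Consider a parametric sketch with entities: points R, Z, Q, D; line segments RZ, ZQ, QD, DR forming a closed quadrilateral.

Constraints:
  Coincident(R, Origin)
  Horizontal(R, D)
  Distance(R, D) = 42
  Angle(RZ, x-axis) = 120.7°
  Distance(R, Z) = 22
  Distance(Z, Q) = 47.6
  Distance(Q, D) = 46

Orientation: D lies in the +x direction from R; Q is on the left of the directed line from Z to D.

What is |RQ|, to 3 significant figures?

52.9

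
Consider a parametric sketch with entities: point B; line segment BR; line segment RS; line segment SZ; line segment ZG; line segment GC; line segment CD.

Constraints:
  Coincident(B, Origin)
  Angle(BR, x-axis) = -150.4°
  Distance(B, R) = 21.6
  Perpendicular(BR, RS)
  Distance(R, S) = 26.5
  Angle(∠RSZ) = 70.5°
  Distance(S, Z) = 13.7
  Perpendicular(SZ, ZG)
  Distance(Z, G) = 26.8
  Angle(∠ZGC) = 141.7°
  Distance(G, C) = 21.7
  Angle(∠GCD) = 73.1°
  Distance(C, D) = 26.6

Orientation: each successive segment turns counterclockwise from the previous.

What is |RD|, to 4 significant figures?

23.96

∠ZGC = 141.7° gives GC at 177.4° from the x-axis; with |GC| = 21.7, C = (-38.66, -4.824). ∠GCD = 73.1° gives CD at -75.70° from the x-axis; with |CD| = 26.6, D = (-32.09, -30.60). Then |RD| = |D − R| = 23.96.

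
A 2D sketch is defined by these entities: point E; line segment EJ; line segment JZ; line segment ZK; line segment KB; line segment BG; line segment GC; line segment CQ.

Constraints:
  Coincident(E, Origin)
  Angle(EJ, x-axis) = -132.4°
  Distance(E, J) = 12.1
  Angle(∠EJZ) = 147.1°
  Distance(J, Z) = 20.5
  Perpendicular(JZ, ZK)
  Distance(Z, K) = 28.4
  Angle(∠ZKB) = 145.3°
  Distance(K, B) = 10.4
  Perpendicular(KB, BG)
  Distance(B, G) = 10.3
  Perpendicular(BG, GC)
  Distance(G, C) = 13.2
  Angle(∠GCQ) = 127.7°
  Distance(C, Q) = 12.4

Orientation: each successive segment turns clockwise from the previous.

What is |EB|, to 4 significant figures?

39.18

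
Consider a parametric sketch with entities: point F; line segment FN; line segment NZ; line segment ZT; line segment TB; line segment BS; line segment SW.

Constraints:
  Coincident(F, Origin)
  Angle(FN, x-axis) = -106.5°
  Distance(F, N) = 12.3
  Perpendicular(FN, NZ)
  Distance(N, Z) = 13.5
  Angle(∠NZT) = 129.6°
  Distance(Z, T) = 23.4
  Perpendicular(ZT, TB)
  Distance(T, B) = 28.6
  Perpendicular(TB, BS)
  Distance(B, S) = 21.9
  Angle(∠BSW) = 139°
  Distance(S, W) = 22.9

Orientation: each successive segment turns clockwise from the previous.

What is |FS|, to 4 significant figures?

10.38

F is at the origin; FN runs at -106.5° with length 12.3, so N = (-3.493, -11.79). FN is perpendicular to NZ, so NZ runs at 163.5°; with |NZ| = 13.5, Z = (-16.44, -7.959). ∠NZT = 129.6° gives ZT at 113.1° from the x-axis; with |ZT| = 23.4, T = (-25.62, 13.56). ZT ⟂ TB, so TB runs at 23.10°; with |TB| = 28.6, B = (0.6888, 24.79). TB is perpendicular to BS, so BS runs at -66.90°; with |BS| = 21.9, S = (9.281, 4.641). Then |FS| = |S − F| = 10.38.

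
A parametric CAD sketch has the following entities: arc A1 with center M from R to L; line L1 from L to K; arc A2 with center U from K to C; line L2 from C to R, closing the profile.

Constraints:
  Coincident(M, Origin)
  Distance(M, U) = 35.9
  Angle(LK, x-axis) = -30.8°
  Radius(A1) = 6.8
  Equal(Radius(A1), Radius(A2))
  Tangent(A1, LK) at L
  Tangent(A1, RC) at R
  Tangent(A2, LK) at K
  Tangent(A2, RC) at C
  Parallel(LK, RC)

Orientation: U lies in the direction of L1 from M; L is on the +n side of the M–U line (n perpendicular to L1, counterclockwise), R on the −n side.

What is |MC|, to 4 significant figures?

36.54

The slot axis is L1's direction at -30.8°, so u = (cos -30.8°, sin -30.8°) = (0.8590, -0.5120) and n = (−sin -30.8°, cos -30.8°) = (0.5120, 0.8590). M is at the origin and U lies 35.9 along u from M, so U = 35.9·u = (30.84, -18.38). Tangency of A1 to both parallel lines with radius 6.8 puts L and R at M ± 6.8·n: L = (3.482, 5.841), R = (-3.482, -5.841). Equal radii place K and C the same way about U: K = U + 6.8·n = (34.32, -12.54), C = U − 6.8·n = (27.35, -24.22). Then |MC| = |C − M| = 36.54.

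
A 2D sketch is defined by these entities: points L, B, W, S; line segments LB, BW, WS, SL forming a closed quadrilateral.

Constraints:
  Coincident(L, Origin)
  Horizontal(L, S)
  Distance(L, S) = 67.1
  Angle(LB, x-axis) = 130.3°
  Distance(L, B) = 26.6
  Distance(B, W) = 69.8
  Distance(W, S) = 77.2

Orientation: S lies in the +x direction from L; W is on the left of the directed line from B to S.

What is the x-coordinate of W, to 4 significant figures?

32.68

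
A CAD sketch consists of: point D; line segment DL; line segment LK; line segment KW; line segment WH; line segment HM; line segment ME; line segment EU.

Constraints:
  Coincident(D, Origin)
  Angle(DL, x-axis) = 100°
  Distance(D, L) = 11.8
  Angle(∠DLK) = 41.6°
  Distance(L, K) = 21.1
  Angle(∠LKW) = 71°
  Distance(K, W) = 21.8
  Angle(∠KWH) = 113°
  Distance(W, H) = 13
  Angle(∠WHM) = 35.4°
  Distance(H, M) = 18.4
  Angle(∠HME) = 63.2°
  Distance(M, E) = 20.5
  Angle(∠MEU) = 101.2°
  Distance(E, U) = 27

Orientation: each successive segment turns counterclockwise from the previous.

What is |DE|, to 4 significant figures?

24.56

∠WHM = 35.4° gives HM at -161.0° from the x-axis; with |HM| = 18.4, M = (-1.660, -6.526). ∠HME = 63.2° gives ME at -44.20° from the x-axis; with |ME| = 20.5, E = (13.04, -20.82). Then |DE| = |E − D| = 24.56.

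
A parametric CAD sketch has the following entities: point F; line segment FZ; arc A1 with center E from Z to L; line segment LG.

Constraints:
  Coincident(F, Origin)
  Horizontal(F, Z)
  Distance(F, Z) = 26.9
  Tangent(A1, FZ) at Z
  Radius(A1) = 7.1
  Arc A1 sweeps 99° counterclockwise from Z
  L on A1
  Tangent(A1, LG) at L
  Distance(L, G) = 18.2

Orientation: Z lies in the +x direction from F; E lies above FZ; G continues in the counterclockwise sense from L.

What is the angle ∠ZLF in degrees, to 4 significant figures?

35.89°

F is at the origin; FZ is horizontal with |FZ| = 26.9 and Z on the +x side, so Z = (26.90, 0.000). The tangent condition forces EZ to be normal to FZ, so E = Z + (0, 7.1) = (26.90, 7.100). On A1, Z sits at bearing -90° from E; a 99° counterclockwise sweep puts L at bearing 9°, so L = E + 7.1·(cos 9°, sin 9°) = (33.91, 8.211). Then cos ∠ZLF = LZ·LF / (|LZ||LF|), giving 35.89°.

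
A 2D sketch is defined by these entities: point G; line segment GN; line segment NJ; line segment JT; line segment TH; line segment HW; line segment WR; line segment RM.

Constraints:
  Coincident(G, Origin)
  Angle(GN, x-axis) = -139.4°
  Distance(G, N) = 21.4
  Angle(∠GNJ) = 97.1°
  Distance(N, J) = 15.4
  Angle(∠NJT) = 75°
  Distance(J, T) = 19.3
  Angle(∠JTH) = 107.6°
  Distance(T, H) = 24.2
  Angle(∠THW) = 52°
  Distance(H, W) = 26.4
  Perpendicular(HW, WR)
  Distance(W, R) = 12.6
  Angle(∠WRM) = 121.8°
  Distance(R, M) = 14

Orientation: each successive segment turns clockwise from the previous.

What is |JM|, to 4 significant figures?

20.00

HW is perpendicular to WR, so WR runs at 102.3°; with |WR| = 12.6, R = (-21.26, -1.907). ∠WRM = 121.8° gives RM at 44.10° from the x-axis; with |RM| = 14.0, M = (-11.20, 7.836). Then |JM| = |M − J| = 20.00.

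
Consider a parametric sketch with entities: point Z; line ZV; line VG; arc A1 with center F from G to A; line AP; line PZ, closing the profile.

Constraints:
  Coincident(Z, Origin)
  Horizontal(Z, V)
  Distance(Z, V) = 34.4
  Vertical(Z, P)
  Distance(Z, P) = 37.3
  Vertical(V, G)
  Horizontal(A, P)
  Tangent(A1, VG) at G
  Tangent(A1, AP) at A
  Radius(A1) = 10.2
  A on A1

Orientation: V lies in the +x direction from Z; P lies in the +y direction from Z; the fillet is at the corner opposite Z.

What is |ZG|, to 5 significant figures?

43.792

Z is at the origin; ZV is horizontal with |ZV| = 34.4 and V on the +x side, so V = (34.400, 0.0000). Z and P share the same x with |ZP| = 37.3 and P on the +y side, so P = (0.0000, 37.300). The virtual corner opposite Z is at (34.400, 37.300). The tangent condition forces FG to be normal to VG and A1 meets AP tangentially, so FA is at right angles to AP, with radius 10.2, so the center F sits 10.2 in from both sides at F = (24.200, 27.100). That places the tangent points at G = (34.400, 27.100) on VG and A = (24.200, 37.300) on AP. Then |ZG| = |G − Z| = 43.792.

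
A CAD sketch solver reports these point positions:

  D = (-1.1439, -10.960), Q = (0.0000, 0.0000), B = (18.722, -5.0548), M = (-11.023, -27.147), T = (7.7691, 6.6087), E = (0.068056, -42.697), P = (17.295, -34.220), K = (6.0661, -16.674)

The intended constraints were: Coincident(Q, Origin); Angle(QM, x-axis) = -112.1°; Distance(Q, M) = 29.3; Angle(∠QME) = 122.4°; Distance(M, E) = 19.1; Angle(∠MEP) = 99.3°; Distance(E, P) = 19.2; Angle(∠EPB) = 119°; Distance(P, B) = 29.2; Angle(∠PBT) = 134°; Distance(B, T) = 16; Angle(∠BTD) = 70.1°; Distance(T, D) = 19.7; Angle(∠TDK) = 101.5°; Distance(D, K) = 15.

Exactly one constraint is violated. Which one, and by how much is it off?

Distance(D, K) = 15 — off by 5.80.

Q = (0.00, 0.00) ✓; QM at -112.1° ✓; |QM| = 29.30 ✓; ∠QME = 122.4° ✓; |ME| = 19.10 ✓; ∠MEP = 99.30° ✓; |EP| = 19.20 ✓; ∠EPB = 119.0° ✓; |PB| = 29.20 ✓; ∠PBT = 134.0° ✓; |BT| = 16.00 ✓; ∠BTD = 70.10° ✓; |TD| = 19.70 ✓; ∠TDK = 101.5° ✓; |DK| = 9.200 ✗.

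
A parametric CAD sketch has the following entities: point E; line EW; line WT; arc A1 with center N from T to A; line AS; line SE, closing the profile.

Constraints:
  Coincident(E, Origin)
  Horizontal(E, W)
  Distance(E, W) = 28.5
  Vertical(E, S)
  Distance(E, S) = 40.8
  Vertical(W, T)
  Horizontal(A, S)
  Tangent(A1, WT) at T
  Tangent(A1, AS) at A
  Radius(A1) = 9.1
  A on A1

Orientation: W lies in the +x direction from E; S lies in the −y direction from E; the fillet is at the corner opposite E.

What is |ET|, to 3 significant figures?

42.6

E is at the origin; E and W share the same y with |EW| = 28.5 and W on the +x side, so W = (28.5, 0.00). E and S share the same x with |ES| = 40.8 and S on the −y side, so S = (0.00, -40.8). The virtual corner opposite E is at (28.5, -40.8). Since A1 is tangent to WT there, NT ⟂ WT and A1 meets AS tangentially, so NA is at right angles to AS, with radius 9.1, so the center N sits 9.1 in from both sides at N = (19.4, -31.7). That places the tangent points at T = (28.5, -31.7) on WT and A = (19.4, -40.8) on AS. Then |ET| = |T − E| = 42.6.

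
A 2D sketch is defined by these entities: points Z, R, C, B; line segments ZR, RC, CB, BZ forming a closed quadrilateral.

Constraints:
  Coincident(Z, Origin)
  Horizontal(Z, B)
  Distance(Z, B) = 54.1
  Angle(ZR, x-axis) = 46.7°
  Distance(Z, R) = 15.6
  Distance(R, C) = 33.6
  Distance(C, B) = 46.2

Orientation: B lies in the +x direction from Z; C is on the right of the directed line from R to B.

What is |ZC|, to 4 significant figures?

25.94

Z is at the origin; Z and B share the same y with |ZB| = 54.1 and B in +x, so B = (54.1, 0). ZR runs at 46.7° with |ZR| = 15.6, so R = (10.70, 11.35). C is determined by |RC| = 33.6 and |CB| = 46.2 together: it lies at the intersection of circle(R, 33.6) and circle(B, 46.2). With |RB| = 44.86, the foot of the radical line on RB is 11.22 from R and the perpendicular offset is √(33.6² − 11.22²) = 31.67. Taking the right-of-RB solution: C = (13.54, -22.13).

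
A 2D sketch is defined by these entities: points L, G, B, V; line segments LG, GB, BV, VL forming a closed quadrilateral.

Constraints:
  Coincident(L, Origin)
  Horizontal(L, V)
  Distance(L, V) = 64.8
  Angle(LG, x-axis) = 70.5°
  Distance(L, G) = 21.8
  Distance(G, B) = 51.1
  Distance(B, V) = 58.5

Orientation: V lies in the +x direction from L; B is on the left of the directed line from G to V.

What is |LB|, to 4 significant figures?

71.08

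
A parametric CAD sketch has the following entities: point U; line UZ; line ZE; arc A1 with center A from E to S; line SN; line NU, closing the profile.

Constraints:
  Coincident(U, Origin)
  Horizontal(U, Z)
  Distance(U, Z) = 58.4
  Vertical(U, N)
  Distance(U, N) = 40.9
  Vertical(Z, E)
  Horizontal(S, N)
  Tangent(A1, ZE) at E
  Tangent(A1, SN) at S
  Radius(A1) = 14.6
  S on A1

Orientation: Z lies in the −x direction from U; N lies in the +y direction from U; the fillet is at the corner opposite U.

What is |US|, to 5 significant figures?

59.927

U is at the origin; U and Z share the same y with |UZ| = 58.4 and Z on the −x side, so Z = (-58.400, 0.0000). U and N share the same x with |UN| = 40.9 and N on the +y side, so N = (0.0000, 40.900). The virtual corner opposite U is at (-58.400, 40.900). Tangency of A1 to ZE means the radius AE is perpendicular to ZE and A1 meets SN tangentially, so AS is at right angles to SN, with radius 14.6, so the center A sits 14.6 in from both sides at A = (-43.800, 26.300). That places the tangent points at E = (-58.400, 26.300) on ZE and S = (-43.800, 40.900) on SN. Then |US| = |S − U| = 59.927.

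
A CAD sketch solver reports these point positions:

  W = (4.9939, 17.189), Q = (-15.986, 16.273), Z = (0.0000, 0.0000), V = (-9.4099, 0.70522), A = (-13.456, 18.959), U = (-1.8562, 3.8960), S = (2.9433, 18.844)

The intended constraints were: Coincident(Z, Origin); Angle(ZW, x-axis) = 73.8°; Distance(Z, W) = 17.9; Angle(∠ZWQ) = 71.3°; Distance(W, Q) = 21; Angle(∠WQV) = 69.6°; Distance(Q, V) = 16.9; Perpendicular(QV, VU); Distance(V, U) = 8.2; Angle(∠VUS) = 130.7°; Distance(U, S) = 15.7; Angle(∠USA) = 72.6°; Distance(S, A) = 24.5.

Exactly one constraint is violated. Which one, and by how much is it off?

Distance(S, A) = 24.5 — off by 8.10.

Z = (0.00, 0.00) ✓; ZW at 73.80° ✓; |ZW| = 17.90 ✓; ∠ZWQ = 71.30° ✓; |WQ| = 21.00 ✓; ∠WQV = 69.60° ✓; |QV| = 16.90 ✓; ∠(QV, VU) = 90.00° ✓; |VU| = 8.200 ✓; ∠VUS = 130.7° ✓; |US| = 15.70 ✓; ∠USA = 72.60° ✓; |SA| = 16.40 ✗.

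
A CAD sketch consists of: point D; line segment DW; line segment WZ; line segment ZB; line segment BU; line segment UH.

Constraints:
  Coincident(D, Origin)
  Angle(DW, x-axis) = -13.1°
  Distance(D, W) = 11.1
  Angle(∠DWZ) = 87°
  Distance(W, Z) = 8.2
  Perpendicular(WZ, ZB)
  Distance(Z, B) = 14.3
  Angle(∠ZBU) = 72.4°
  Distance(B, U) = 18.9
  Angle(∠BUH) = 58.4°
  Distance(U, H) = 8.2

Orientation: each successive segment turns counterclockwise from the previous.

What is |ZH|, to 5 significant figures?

12.241

D is at the origin; DW runs at -13.1° with length 11.1, so W = (10.811, -2.5158). ∠DWZ = 87.0° gives WZ at 79.900° from the x-axis; with |WZ| = 8.2, Z = (12.249, 5.5571). WZ is perpendicular to ZB, so ZB runs at 169.90°; with |ZB| = 14.3, B = (-1.8293, 8.0648). ∠ZBU = 72.4° gives BU at -82.500° from the x-axis; with |BU| = 18.9, U = (0.63769, -10.673). ∠BUH = 58.4° gives UH at 39.100° from the x-axis; with |UH| = 8.2, H = (7.0013, -5.5019). Then |ZH| = |H − Z| = 12.241.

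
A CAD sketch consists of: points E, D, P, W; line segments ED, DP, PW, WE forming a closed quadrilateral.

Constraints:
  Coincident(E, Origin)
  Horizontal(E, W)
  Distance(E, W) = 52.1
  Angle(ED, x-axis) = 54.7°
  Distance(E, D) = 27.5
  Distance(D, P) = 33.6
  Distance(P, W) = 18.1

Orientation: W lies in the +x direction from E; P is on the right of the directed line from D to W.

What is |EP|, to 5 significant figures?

35.208

Checks: |DP| = 33.60 ✓; |PW| = 18.10 ✓.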